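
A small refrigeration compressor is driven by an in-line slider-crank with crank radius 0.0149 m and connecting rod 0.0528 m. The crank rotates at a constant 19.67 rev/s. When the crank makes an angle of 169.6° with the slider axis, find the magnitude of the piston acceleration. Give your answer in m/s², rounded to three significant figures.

ω = 2π·19.7 = 123.6 rad/s
x(θ) = r cosθ + √(L² − r² sin²θ); with ω constant, a = ω²·d²x/dθ².
d²x/dθ² = −r cosθ − r²(cos2θ)/√u − r⁴ sin²2θ/(4u^{3/2}),  u = L² − r² sin²θ = 0.00278061 m².
Substituting r = 0.0149 m, L = 0.0528 m, θ = 169.6°: d²x/dθ² = +0.010709 m.
a = ω²·d²x/dθ² = (123.6)²·(+0.010709) = +163.57 m/s²;  |a| = 163.57 m/s².

164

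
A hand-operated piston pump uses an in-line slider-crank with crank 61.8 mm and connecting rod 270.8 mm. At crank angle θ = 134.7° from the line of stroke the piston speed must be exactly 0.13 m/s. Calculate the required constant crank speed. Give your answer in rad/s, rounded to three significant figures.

3.53

For an in-line slider-crank, |v_piston| = rω|sinθ|·[1 + r cosθ/√(L² − r² sin²θ)].
With r = 0.0618 m, L = 0.2708 m, θ = 134.7°: the bracketed kinematic factor |dx/dθ| = 0.036781 m.
ω = v/|dx/dθ| = 0.13/0.036781 = 3.5344 rad/s.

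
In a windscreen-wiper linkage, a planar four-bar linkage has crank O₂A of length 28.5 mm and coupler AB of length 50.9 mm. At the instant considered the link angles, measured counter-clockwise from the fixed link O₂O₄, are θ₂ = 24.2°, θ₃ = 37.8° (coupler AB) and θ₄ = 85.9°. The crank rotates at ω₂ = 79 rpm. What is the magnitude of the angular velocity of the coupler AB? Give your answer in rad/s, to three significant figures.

5.48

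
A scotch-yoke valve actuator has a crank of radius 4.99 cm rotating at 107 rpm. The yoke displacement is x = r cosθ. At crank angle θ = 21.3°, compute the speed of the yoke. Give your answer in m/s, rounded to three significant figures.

ω = 11.21 rad/s (from 107 rpm).
x = r cosθ ⇒ ẋ = −rω sinθ.
|v| = rω|sinθ| = 0.0499·11.21·|sin 21.3°| = 0.2031 m/s.

0.203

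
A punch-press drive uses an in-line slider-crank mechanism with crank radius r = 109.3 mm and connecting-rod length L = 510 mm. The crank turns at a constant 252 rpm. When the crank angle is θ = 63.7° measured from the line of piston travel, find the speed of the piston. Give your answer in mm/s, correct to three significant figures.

2840

ω = 2π·252/60 = 26.39 rad/s
For an in-line slider-crank, x = r cosθ + √(L² − r² sin²θ), so v = −rω sinθ·[1 + r cosθ/√(L² − r² sin²θ)].
With r = 0.1093 m, L = 0.51 m, θ = 63.7°: √(L² − r² sin²θ) = 0.5005 m.
v = −0.1093·26.39·0.89649·[1 + 0.1093·0.44307/0.5005] = -2.836 m/s.
|v| = 2.836 m/s = 2836 mm/s.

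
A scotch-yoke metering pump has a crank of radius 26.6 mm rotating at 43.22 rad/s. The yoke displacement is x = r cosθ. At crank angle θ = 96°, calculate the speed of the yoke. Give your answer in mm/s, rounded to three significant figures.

1140

ω = 43.22 rad/s
x = r cosθ ⇒ ẋ = −rω sinθ.
|v| = rω|sinθ| = 0.0266·43.22·|sin 96°| = 1.1434 m/s = 1143.4 mm/s.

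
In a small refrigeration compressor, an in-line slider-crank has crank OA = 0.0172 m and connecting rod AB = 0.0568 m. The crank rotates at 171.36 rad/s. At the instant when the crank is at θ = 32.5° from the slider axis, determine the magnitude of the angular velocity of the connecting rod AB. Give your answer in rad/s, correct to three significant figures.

44.4

ω = 171.4 rad/s
The rod makes angle φ with the slider axis where L sinφ = r sinθ; differentiating, L cosφ·φ̇ = r ω cosθ.
L cosφ = √(L² − r² sin²θ) = 0.056043 m.
|ω_rod| = r ω |cosθ| / √(L² − r² sin²θ) = 0.0172·171.4·0.84339/0.056043 = 44.355 rad/s.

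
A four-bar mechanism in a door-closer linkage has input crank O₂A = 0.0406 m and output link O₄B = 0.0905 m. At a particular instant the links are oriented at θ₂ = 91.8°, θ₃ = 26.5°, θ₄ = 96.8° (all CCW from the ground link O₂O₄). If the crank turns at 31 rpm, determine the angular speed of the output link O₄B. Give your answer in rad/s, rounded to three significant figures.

1.41

ω₂ = 3.246 rad/s (from 31 rpm).
Differentiating the loop-closure r₂e^{iθ₂}+r₃e^{iθ₃}=r₁+r₄e^{iθ₄} gives r₂ω₂e^{iθ₂}+r₃ω₃e^{iθ₃}=r₄ω₄e^{iθ₄}.
Eliminating the other unknown: ω₄ = r₂ω₂ sin(θ₂−θ₃) / [r₄ sin(θ₄−θ₃)].
Numerator sine = +0.90851; denominator sine = +0.94147.
Result = 0.0406·3.246·(+0.90851) / (0.0905·(+0.94147)) = +1.4054 rad/s; magnitude 1.4054 rad/s.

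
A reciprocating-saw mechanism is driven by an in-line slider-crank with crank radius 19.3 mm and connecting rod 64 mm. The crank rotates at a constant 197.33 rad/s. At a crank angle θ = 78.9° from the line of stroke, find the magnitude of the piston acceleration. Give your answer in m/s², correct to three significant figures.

74.1

ω = 197.3 rad/s
x(θ) = r cosθ + √(L² − r² sin²θ); with ω constant, a = ω²·d²x/dθ².
d²x/dθ² = −r cosθ − r²(cos2θ)/√u − r⁴ sin²2θ/(4u^{3/2}),  u = L² − r² sin²θ = 0.00373732 m².
Substituting r = 0.0193 m, L = 0.064 m, θ = 78.9°: d²x/dθ² = +0.001904 m.
a = ω²·d²x/dθ² = (197.3)²·(+0.001904) = +74.141 m/s²;  |a| = 74.141 m/s².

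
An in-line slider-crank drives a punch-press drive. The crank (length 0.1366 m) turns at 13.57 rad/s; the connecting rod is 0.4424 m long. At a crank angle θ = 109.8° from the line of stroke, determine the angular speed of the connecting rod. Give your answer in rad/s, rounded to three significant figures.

ω = 13.57 rad/s
The rod makes angle φ with the slider axis where L sinφ = r sinθ; differentiating, L cosφ·φ̇ = r ω cosθ.
L cosφ = √(L² − r² sin²θ) = 0.42332 m.
|ω_rod| = r ω |cosθ| / √(L² − r² sin²θ) = 0.1366·13.57·0.33874/0.42332 = 1.4833 rad/s.

1.48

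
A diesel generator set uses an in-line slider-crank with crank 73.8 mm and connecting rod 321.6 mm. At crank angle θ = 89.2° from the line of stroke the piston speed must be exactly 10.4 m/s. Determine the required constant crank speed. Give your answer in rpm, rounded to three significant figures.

1340

For an in-line slider-crank, |v_piston| = rω|sinθ|·[1 + r cosθ/√(L² − r² sin²θ)].
With r = 0.0738 m, L = 0.3216 m, θ = 89.2°: the bracketed kinematic factor |dx/dθ| = 0.074036 m.
ω = v/|dx/dθ| = 10.4/0.074036 = 140.47 rad/s.
N = 60ω/(2π) = 1341.4 rpm.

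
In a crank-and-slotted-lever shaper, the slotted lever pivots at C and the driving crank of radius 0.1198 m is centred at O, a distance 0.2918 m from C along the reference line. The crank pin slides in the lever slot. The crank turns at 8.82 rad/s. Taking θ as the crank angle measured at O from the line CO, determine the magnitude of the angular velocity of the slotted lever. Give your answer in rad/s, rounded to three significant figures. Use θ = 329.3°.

2.45

ω = 8.82 rad/s
Crank pin A relative to C: A = (d + r cosθ, r sinθ); lever angle φ = atan2(r sinθ, d + r cosθ).
Differentiating tanφ: φ̇ = rω(d cosθ + r)/(d² + r² + 2dr cosθ).
d² + r² + 2dr cosθ = |CA|² = 0.159616 m²;  d cosθ + r = +0.3707 m.
|ω_lever| = |0.1198·8.82·+0.3707| / 0.159616 = 2.454 rad/s.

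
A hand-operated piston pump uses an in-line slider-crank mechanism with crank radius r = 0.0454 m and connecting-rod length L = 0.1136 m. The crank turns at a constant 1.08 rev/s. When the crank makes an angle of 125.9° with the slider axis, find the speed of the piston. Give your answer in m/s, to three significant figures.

0.188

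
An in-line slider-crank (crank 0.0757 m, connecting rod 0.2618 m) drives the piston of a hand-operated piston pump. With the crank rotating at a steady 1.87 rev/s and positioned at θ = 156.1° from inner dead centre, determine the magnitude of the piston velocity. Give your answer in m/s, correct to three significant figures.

ω = 2π·1.87 = 11.75 rad/s
For an in-line slider-crank, x = r cosθ + √(L² − r² sin²θ), so v = −rω sinθ·[1 + r cosθ/√(L² − r² sin²θ)].
With r = 0.0757 m, L = 0.2618 m, θ = 156.1°: √(L² − r² sin²θ) = 0.26 m.
v = −0.0757·11.75·0.40514·[1 + 0.0757·-0.91425/0.26] = -0.26443 m/s.
|v| = 0.26443 m/s.

0.264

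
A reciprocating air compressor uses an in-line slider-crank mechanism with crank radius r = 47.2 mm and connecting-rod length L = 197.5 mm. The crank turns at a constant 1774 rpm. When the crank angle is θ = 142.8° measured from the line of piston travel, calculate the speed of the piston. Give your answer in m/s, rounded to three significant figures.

ω = 2π·1774/60 = 185.8 rad/s
For an in-line slider-crank, x = r cosθ + √(L² − r² sin²θ), so v = −rω sinθ·[1 + r cosθ/√(L² − r² sin²θ)].
With r = 0.0472 m, L = 0.1975 m, θ = 142.8°: √(L² − r² sin²θ) = 0.19543 m.
v = −0.0472·185.8·0.60460·[1 + 0.0472·-0.79653/0.19543] = -4.2815 m/s.
|v| = 4.2815 m/s.

4.28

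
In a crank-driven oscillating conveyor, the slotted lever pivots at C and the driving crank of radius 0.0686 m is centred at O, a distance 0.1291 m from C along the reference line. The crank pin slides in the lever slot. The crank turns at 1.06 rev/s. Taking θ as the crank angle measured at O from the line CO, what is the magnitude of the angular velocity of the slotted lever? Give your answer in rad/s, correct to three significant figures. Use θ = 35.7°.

2.22

ω = 6.66 rad/s (from 1.06 rev/s).
Crank pin A relative to C: A = (d + r cosθ, r sinθ); lever angle φ = atan2(r sinθ, d + r cosθ).
Differentiating tanφ: φ̇ = rω(d cosθ + r)/(d² + r² + 2dr cosθ).
d² + r² + 2dr cosθ = |CA|² = 0.0357568 m²;  d cosθ + r = +0.17344 m.
|ω_lever| = |0.0686·6.66·+0.17344| / 0.0357568 = 2.2162 rad/s.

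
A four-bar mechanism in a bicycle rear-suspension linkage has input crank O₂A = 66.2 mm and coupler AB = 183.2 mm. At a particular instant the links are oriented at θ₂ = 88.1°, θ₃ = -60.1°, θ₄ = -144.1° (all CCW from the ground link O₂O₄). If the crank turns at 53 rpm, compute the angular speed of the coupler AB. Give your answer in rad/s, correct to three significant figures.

ω₂ = 5.55 rad/s (from 53 rpm).
Differentiating the loop-closure r₂e^{iθ₂}+r₃e^{iθ₃}=r₁+r₄e^{iθ₄} gives r₂ω₂e^{iθ₂}+r₃ω₃e^{iθ₃}=r₄ω₄e^{iθ₄}.
Eliminating the other unknown: ω₃ = r₂ω₂ sin(θ₄−θ₂) / [r₃ sin(θ₃−θ₄)].
Numerator sine = +0.79016; denominator sine = +0.99452.
Result = 0.0662·5.55·(+0.79016) / (0.1832·(+0.99452)) = +1.5934 rad/s; magnitude 1.5934 rad/s.

1.59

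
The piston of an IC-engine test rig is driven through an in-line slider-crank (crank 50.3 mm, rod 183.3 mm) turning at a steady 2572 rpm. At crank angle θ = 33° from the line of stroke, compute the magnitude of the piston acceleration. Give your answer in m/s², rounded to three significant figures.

ω = 2π·2572/60 = 269.3 rad/s
x(θ) = r cosθ + √(L² − r² sin²θ); with ω constant, a = ω²·d²x/dθ².
d²x/dθ² = −r cosθ − r²(cos2θ)/√u − r⁴ sin²2θ/(4u^{3/2}),  u = L² − r² sin²θ = 0.0328484 m².
Substituting r = 0.0503 m, L = 0.1833 m, θ = 33°: d²x/dθ² = -0.048087 m.
a = ω²·d²x/dθ² = (269.3)²·(-0.048087) = -3488.4 m/s²;  |a| = 3488.4 m/s².

3490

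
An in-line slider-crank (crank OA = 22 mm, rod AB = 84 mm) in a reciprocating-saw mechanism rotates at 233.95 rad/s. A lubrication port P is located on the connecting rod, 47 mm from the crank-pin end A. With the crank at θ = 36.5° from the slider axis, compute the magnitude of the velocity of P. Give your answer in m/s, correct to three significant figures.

3.88

ω = 233.9 rad/s.  Crank-pin speed |V_A| = rω = 5.1469 m/s, perpendicular to OA.
Rod angle: sinφ = −(r/L) sinθ ⇒ φ = -8.962°; ω_rod = −rω cosθ/√(L²−r²sin²θ) = -49.863 rad/s.
V_P = V_A + ω_rod × AP, with AP = 0.047 m along the rod.
Components: V_Px = −rω sinθ − a·ω_rod·sinφ = -3.4266 m/s;  V_Py = rω cosθ + a·ω_rod·cosφ = +1.8224 m/s.
|V_P| = √(V_Px² + V_Py²) = 3.8811 m/s.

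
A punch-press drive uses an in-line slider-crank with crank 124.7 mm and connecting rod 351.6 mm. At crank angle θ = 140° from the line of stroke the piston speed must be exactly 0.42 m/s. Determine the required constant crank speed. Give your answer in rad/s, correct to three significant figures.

For an in-line slider-crank, |v_piston| = rω|sinθ|·[1 + r cosθ/√(L² − r² sin²θ)].
With r = 0.1247 m, L = 0.3516 m, θ = 140°: the bracketed kinematic factor |dx/dθ| = 0.057789 m.
ω = v/|dx/dθ| = 0.42/0.057789 = 7.2678 rad/s.

7.27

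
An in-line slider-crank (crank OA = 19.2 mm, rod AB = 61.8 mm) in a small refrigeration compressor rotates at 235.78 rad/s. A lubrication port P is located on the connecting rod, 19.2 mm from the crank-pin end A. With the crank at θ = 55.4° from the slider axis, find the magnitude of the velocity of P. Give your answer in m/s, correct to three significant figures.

4.32

ω = 235.8 rad/s.  Crank-pin speed |V_A| = rω = 4.527 m/s, perpendicular to OA.
Rod angle: sinφ = −(r/L) sinθ ⇒ φ = -14.817°; ω_rod = −rω cosθ/√(L²−r²sin²θ) = -43.026 rad/s.
V_P = V_A + ω_rod × AP, with AP = 0.0192 m along the rod.
Components: V_Px = −rω sinθ − a·ω_rod·sinφ = -3.9376 m/s;  V_Py = rω cosθ + a·ω_rod·cosφ = +1.772 m/s.
|V_P| = √(V_Px² + V_Py²) = 4.3179 m/s.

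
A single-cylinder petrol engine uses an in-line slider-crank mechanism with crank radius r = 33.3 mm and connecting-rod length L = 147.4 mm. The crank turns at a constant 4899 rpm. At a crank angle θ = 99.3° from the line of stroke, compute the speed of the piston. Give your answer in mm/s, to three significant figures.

ω = 2π·4899/60 = 513 rad/s
For an in-line slider-crank, x = r cosθ + √(L² − r² sin²θ), so v = −rω sinθ·[1 + r cosθ/√(L² − r² sin²θ)].
With r = 0.0333 m, L = 0.1474 m, θ = 99.3°: √(L² − r² sin²θ) = 0.14369 m.
v = −0.0333·513·0.98686·[1 + 0.0333·-0.16160/0.14369] = -16.228 m/s.
|v| = 16.228 m/s = 16228 mm/s.

16200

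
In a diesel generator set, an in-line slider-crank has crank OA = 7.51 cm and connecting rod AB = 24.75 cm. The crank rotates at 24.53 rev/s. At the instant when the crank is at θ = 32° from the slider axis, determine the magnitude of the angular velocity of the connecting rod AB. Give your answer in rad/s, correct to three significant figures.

ω = 154.1 rad/s (converted from 24.53 rev/s).
The rod makes angle φ with the slider axis where L sinφ = r sinθ; differentiating, L cosφ·φ̇ = r ω cosθ.
L cosφ = √(L² − r² sin²θ) = 0.24428 m.
|ω_rod| = r ω |cosθ| / √(L² − r² sin²θ) = 0.0751·154.1·0.84805/0.24428 = 40.184 rad/s.

40.2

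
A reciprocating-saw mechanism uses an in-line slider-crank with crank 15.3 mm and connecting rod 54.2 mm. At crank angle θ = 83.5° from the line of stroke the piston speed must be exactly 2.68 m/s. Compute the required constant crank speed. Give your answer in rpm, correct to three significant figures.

1630

For an in-line slider-crank, |v_piston| = rω|sinθ|·[1 + r cosθ/√(L² − r² sin²θ)].
With r = 0.0153 m, L = 0.0542 m, θ = 83.5°: the bracketed kinematic factor |dx/dθ| = 0.015708 m.
ω = v/|dx/dθ| = 2.68/0.015708 = 170.62 rad/s.
N = 60ω/(2π) = 1629.3 rpm.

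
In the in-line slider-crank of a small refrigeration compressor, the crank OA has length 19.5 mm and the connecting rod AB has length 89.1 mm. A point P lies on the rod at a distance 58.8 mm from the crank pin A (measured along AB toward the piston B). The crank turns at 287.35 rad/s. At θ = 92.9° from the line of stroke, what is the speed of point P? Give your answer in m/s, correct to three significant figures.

5.56

ω = 287.4 rad/s.  Crank-pin speed |V_A| = rω = 5.6033 m/s, perpendicular to OA.
Rod angle: sinφ = −(r/L) sinθ ⇒ φ = -12.625°; ω_rod = −rω cosθ/√(L²−r²sin²θ) = +3.2605 rad/s.
V_P = V_A + ω_rod × AP, with AP = 0.0588 m along the rod.
Components: V_Px = −rω sinθ − a·ω_rod·sinφ = -5.5542 m/s;  V_Py = rω cosθ + a·ω_rod·cosφ = -0.096405 m/s.
|V_P| = √(V_Px² + V_Py²) = 5.5551 m/s.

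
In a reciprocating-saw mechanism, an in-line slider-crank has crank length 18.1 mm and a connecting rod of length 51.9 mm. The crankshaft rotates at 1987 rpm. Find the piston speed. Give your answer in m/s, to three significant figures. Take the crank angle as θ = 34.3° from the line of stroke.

2.75

ω = 2π·1987/60 = 208.1 rad/s
For an in-line slider-crank, x = r cosθ + √(L² − r² sin²θ), so v = −rω sinθ·[1 + r cosθ/√(L² − r² sin²θ)].
With r = 0.0181 m, L = 0.0519 m, θ = 34.3°: √(L² − r² sin²θ) = 0.050888 m.
v = −0.0181·208.1·0.56353·[1 + 0.0181·0.82610/0.050888] = -2.746 m/s.
|v| = 2.746 m/s.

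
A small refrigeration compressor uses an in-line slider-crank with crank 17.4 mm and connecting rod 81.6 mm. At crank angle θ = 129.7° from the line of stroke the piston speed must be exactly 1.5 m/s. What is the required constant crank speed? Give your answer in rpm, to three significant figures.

1240

For an in-line slider-crank, |v_piston| = rω|sinθ|·[1 + r cosθ/√(L² − r² sin²θ)].
With r = 0.0174 m, L = 0.0816 m, θ = 129.7°: the bracketed kinematic factor |dx/dθ| = 0.011539 m.
ω = v/|dx/dθ| = 1.5/0.011539 = 129.99 rad/s.
N = 60ω/(2π) = 1241.3 rpm.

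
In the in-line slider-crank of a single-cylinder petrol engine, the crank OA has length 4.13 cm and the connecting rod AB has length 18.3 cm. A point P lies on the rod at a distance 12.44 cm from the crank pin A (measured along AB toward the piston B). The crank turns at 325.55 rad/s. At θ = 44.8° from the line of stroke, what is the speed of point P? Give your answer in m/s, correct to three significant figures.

11.0

ω = 325.6 rad/s.  Crank-pin speed |V_A| = rω = 13.445 m/s, perpendicular to OA.
Rod angle: sinφ = −(r/L) sinθ ⇒ φ = -9.150°; ω_rod = −rω cosθ/√(L²−r²sin²θ) = -52.805 rad/s.
V_P = V_A + ω_rod × AP, with AP = 0.1244 m along the rod.
Components: V_Px = −rω sinθ − a·ω_rod·sinφ = -10.519 m/s;  V_Py = rω cosθ + a·ω_rod·cosφ = +3.055 m/s.
|V_P| = √(V_Px² + V_Py²) = 10.953 m/s.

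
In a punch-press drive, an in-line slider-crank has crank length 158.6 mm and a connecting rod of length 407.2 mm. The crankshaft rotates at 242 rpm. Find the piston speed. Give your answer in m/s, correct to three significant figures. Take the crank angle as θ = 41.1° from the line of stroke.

ω = 2π·242/60 = 25.34 rad/s
For an in-line slider-crank, x = r cosθ + √(L² − r² sin²θ), so v = −rω sinθ·[1 + r cosθ/√(L² − r² sin²θ)].
With r = 0.1586 m, L = 0.4072 m, θ = 41.1°: √(L² − r² sin²θ) = 0.39363 m.
v = −0.1586·25.34·0.65738·[1 + 0.1586·0.75356/0.39363] = -3.4444 m/s.
|v| = 3.4444 m/s.

3.44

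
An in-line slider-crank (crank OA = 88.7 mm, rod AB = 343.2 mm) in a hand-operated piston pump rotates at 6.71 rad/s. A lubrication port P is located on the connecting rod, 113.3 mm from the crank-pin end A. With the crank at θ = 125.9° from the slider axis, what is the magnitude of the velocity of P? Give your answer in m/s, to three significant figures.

0.514

ω = 6.71 rad/s.  Crank-pin speed |V_A| = rω = 0.59518 m/s, perpendicular to OA.
Rod angle: sinφ = −(r/L) sinθ ⇒ φ = -12.085°; ω_rod = −rω cosθ/√(L²−r²sin²θ) = +1.0399 rad/s.
V_P = V_A + ω_rod × AP, with AP = 0.1133 m along the rod.
Components: V_Px = −rω sinθ − a·ω_rod·sinφ = -0.45745 m/s;  V_Py = rω cosθ + a·ω_rod·cosφ = -0.23378 m/s.
|V_P| = √(V_Px² + V_Py²) = 0.51373 m/s.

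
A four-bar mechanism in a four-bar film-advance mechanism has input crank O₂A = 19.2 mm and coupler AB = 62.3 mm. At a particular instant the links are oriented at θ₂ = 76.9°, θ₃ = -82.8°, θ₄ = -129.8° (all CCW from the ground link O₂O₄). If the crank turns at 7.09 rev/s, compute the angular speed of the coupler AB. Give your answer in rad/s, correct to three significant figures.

8.43

ω₂ = 44.55 rad/s (from 7.09 rev/s).
Differentiating the loop-closure r₂e^{iθ₂}+r₃e^{iθ₃}=r₁+r₄e^{iθ₄} gives r₂ω₂e^{iθ₂}+r₃ω₃e^{iθ₃}=r₄ω₄e^{iθ₄}.
Eliminating the other unknown: ω₃ = r₂ω₂ sin(θ₄−θ₂) / [r₃ sin(θ₃−θ₄)].
Numerator sine = +0.44932; denominator sine = +0.73135.
Result = 0.0192·44.55·(+0.44932) / (0.0623·(+0.73135)) = +8.4346 rad/s; magnitude 8.4346 rad/s.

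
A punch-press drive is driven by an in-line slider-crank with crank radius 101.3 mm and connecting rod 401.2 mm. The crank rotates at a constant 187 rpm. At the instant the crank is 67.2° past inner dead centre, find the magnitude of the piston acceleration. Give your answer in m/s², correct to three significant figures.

8.08

ω = 2π·187/60 = 19.58 rad/s
x(θ) = r cosθ + √(L² − r² sin²θ); with ω constant, a = ω²·d²x/dθ².
d²x/dθ² = −r cosθ − r²(cos2θ)/√u − r⁴ sin²2θ/(4u^{3/2}),  u = L² − r² sin²θ = 0.152241 m².
Substituting r = 0.1013 m, L = 0.4012 m, θ = 67.2°: d²x/dθ² = -0.021081 m.
a = ω²·d²x/dθ² = (19.58)²·(-0.021081) = -8.0839 m/s²;  |a| = 8.0839 m/s².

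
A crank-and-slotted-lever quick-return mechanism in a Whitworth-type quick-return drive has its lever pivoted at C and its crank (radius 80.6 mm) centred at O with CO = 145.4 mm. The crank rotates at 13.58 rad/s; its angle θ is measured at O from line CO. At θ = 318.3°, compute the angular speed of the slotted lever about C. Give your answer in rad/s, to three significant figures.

ω = 13.58 rad/s
Crank pin A relative to C: A = (d + r cosθ, r sinθ); lever angle φ = atan2(r sinθ, d + r cosθ).
Differentiating tanφ: φ̇ = rω(d cosθ + r)/(d² + r² + 2dr cosθ).
d² + r² + 2dr cosθ = |CA|² = 0.0451376 m²;  d cosθ + r = +0.18916 m.
|ω_lever| = |0.0806·13.58·+0.18916| / 0.0451376 = 4.587 rad/s.

4.59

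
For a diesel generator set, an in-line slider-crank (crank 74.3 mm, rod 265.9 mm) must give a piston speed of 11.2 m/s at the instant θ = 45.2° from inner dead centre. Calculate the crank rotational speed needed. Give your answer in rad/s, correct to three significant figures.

177

For an in-line slider-crank, |v_piston| = rω|sinθ|·[1 + r cosθ/√(L² − r² sin²θ)].
With r = 0.0743 m, L = 0.2659 m, θ = 45.2°: the bracketed kinematic factor |dx/dθ| = 0.063312 m.
ω = v/|dx/dθ| = 11.2/0.063312 = 176.9 rad/s.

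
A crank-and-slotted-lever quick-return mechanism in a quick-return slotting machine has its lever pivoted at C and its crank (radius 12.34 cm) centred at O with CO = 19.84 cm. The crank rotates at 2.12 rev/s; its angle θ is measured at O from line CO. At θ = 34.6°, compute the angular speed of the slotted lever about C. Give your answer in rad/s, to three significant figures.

4.97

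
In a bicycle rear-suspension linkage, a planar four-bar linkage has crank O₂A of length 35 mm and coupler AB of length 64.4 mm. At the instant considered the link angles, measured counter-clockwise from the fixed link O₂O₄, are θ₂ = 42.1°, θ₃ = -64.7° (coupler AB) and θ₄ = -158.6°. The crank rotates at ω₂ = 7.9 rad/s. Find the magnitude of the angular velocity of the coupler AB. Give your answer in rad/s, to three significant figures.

ω₂ = 7.9 rad/s
Differentiating the loop-closure r₂e^{iθ₂}+r₃e^{iθ₃}=r₁+r₄e^{iθ₄} gives r₂ω₂e^{iθ₂}+r₃ω₃e^{iθ₃}=r₄ω₄e^{iθ₄}.
Eliminating the other unknown: ω₃ = r₂ω₂ sin(θ₄−θ₂) / [r₃ sin(θ₃−θ₄)].
Numerator sine = +0.35347; denominator sine = +0.99768.
Result = 0.035·7.9·(+0.35347) / (0.0644·(+0.99768)) = +1.5212 rad/s; magnitude 1.5212 rad/s.

1.52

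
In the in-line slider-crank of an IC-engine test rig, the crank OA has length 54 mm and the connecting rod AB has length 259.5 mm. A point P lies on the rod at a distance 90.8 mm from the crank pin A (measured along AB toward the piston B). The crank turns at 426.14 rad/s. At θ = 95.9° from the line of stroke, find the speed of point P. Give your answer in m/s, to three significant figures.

ω = 426.1 rad/s.  Crank-pin speed |V_A| = rω = 23.012 m/s, perpendicular to OA.
Rod angle: sinφ = −(r/L) sinθ ⇒ φ = -11.946°; ω_rod = −rω cosθ/√(L²−r²sin²θ) = +9.3171 rad/s.
V_P = V_A + ω_rod × AP, with AP = 0.0908 m along the rod.
Components: V_Px = −rω sinθ − a·ω_rod·sinφ = -22.715 m/s;  V_Py = rω cosθ + a·ω_rod·cosφ = -1.5377 m/s.
|V_P| = √(V_Px² + V_Py²) = 22.767 m/s.

22.8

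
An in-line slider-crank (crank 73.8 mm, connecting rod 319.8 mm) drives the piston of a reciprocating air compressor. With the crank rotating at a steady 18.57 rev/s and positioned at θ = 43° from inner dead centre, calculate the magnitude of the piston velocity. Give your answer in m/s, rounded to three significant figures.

ω = 2π·18.6 = 116.7 rad/s
For an in-line slider-crank, x = r cosθ + √(L² − r² sin²θ), so v = −rω sinθ·[1 + r cosθ/√(L² − r² sin²θ)].
With r = 0.0738 m, L = 0.3198 m, θ = 43°: √(L² − r² sin²θ) = 0.31581 m.
v = −0.0738·116.7·0.68200·[1 + 0.0738·0.73135/0.31581] = -6.8763 m/s.
|v| = 6.8763 m/s.

6.88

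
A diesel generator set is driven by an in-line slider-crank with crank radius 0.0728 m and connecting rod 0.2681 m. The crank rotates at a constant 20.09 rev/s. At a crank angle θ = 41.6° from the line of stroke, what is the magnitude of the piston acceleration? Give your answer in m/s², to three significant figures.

ω = 2π·20.1 = 126.2 rad/s
x(θ) = r cosθ + √(L² − r² sin²θ); with ω constant, a = ω²·d²x/dθ².
d²x/dθ² = −r cosθ − r²(cos2θ)/√u − r⁴ sin²2θ/(4u^{3/2}),  u = L² − r² sin²θ = 0.0695415 m².
Substituting r = 0.0728 m, L = 0.2681 m, θ = 41.6°: d²x/dθ² = -0.057197 m.
a = ω²·d²x/dθ² = (126.2)²·(-0.057197) = -911.36 m/s²;  |a| = 911.36 m/s².

911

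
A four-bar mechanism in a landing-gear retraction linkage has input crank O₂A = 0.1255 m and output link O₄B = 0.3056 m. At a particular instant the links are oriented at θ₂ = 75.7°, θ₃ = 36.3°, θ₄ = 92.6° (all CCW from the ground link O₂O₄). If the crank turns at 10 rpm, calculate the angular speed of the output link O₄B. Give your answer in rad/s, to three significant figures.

ω₂ = 1.047 rad/s (from 10 rpm).
Differentiating the loop-closure r₂e^{iθ₂}+r₃e^{iθ₃}=r₁+r₄e^{iθ₄} gives r₂ω₂e^{iθ₂}+r₃ω₃e^{iθ₃}=r₄ω₄e^{iθ₄}.
Eliminating the other unknown: ω₄ = r₂ω₂ sin(θ₂−θ₃) / [r₄ sin(θ₄−θ₃)].
Numerator sine = +0.63473; denominator sine = +0.83195.
Result = 0.1255·1.047·(+0.63473) / (0.3056·(+0.83195)) = +0.3281 rad/s; magnitude 0.3281 rad/s.

0.328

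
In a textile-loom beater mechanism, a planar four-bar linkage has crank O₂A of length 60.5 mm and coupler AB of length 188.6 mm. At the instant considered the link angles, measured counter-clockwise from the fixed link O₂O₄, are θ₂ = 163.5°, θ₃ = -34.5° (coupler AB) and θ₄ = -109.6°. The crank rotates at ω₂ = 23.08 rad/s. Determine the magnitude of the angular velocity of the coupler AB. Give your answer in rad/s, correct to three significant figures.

7.65

ω₂ = 23.08 rad/s
Differentiating the loop-closure r₂e^{iθ₂}+r₃e^{iθ₃}=r₁+r₄e^{iθ₄} gives r₂ω₂e^{iθ₂}+r₃ω₃e^{iθ₃}=r₄ω₄e^{iθ₄}.
Eliminating the other unknown: ω₃ = r₂ω₂ sin(θ₄−θ₂) / [r₃ sin(θ₃−θ₄)].
Numerator sine = +0.99854; denominator sine = +0.96638.
Result = 0.0605·23.08·(+0.99854) / (0.1886·(+0.96638)) = +7.6501 rad/s; magnitude 7.6501 rad/s.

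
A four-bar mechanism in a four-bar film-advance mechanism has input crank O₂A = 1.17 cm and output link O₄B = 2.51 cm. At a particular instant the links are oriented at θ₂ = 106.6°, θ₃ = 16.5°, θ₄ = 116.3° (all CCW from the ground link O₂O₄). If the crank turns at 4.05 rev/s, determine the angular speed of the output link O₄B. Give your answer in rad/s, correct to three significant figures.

12.0

ω₂ = 25.45 rad/s (from 4.05 rev/s).
Differentiating the loop-closure r₂e^{iθ₂}+r₃e^{iθ₃}=r₁+r₄e^{iθ₄} gives r₂ω₂e^{iθ₂}+r₃ω₃e^{iθ₃}=r₄ω₄e^{iθ₄}.
Eliminating the other unknown: ω₄ = r₂ω₂ sin(θ₂−θ₃) / [r₄ sin(θ₄−θ₃)].
Numerator sine = +1.00000; denominator sine = +0.98541.
Result = 0.0117·25.45·(+1.00000) / (0.0251·(+0.98541)) = +12.037 rad/s; magnitude 12.037 rad/s.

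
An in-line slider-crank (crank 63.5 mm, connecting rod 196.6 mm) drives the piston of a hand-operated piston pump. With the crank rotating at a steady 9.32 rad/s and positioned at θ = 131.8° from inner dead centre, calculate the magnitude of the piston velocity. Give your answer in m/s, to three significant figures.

ω = 9.32 rad/s
For an in-line slider-crank, x = r cosθ + √(L² − r² sin²θ), so v = −rω sinθ·[1 + r cosθ/√(L² − r² sin²θ)].
With r = 0.0635 m, L = 0.1966 m, θ = 131.8°: √(L² − r² sin²θ) = 0.19082 m.
v = −0.0635·9.32·0.74548·[1 + 0.0635·-0.66653/0.19082] = -0.34333 m/s.
|v| = 0.34333 m/s.

0.343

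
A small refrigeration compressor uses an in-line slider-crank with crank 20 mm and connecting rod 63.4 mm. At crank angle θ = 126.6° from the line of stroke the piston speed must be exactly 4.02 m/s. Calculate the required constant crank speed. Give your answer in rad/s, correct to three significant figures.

For an in-line slider-crank, |v_piston| = rω|sinθ|·[1 + r cosθ/√(L² − r² sin²θ)].
With r = 0.02 m, L = 0.0634 m, θ = 126.6°: the bracketed kinematic factor |dx/dθ| = 0.012935 m.
ω = v/|dx/dθ| = 4.02/0.012935 = 310.79 rad/s.

311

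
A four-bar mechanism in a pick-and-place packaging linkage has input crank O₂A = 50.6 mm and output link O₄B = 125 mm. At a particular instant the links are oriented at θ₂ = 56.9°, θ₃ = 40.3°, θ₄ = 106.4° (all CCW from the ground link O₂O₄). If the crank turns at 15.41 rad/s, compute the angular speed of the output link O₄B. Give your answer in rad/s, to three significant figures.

1.95

ω₂ = 15.41 rad/s
Differentiating the loop-closure r₂e^{iθ₂}+r₃e^{iθ₃}=r₁+r₄e^{iθ₄} gives r₂ω₂e^{iθ₂}+r₃ω₃e^{iθ₃}=r₄ω₄e^{iθ₄}.
Eliminating the other unknown: ω₄ = r₂ω₂ sin(θ₂−θ₃) / [r₄ sin(θ₄−θ₃)].
Numerator sine = +0.28569; denominator sine = +0.91425.
Result = 0.0506·15.41·(+0.28569) / (0.125·(+0.91425)) = +1.9493 rad/s; magnitude 1.9493 rad/s.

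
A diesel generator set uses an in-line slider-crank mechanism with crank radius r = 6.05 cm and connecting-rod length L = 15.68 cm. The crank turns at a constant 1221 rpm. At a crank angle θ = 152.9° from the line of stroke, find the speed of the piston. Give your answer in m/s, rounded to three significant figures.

ω = 2π·1221/60 = 127.9 rad/s
For an in-line slider-crank, x = r cosθ + √(L² − r² sin²θ), so v = −rω sinθ·[1 + r cosθ/√(L² − r² sin²θ)].
With r = 0.0605 m, L = 0.1568 m, θ = 152.9°: √(L² − r² sin²θ) = 0.15436 m.
v = −0.0605·127.9·0.45554·[1 + 0.0605·-0.89021/0.15436] = -2.2944 m/s.
|v| = 2.2944 m/s.

2.29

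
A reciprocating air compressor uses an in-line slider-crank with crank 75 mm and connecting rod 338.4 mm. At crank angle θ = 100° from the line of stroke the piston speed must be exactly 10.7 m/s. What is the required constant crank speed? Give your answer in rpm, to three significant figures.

1440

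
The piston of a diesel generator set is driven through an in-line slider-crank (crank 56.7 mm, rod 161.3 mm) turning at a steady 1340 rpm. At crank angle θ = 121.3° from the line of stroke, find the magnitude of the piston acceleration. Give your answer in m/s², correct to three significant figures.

ω = 2π·1340/60 = 140.3 rad/s
x(θ) = r cosθ + √(L² − r² sin²θ); with ω constant, a = ω²·d²x/dθ².
d²x/dθ² = −r cosθ − r²(cos2θ)/√u − r⁴ sin²2θ/(4u^{3/2}),  u = L² − r² sin²θ = 0.0236705 m².
Substituting r = 0.0567 m, L = 0.1613 m, θ = 121.3°: d²x/dθ² = +0.038514 m.
a = ω²·d²x/dθ² = (140.3)²·(+0.038514) = +758.37 m/s²;  |a| = 758.37 m/s².

758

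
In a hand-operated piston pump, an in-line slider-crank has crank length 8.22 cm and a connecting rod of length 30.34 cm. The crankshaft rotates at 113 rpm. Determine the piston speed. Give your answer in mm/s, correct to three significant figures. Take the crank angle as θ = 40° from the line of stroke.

ω = 2π·113/60 = 11.83 rad/s
For an in-line slider-crank, x = r cosθ + √(L² − r² sin²θ), so v = −rω sinθ·[1 + r cosθ/√(L² − r² sin²θ)].
With r = 0.0822 m, L = 0.3034 m, θ = 40°: √(L² − r² sin²θ) = 0.29876 m.
v = −0.0822·11.83·0.64279·[1 + 0.0822·0.76604/0.29876] = -0.75702 m/s.
|v| = 0.75702 m/s = 757.02 mm/s.

757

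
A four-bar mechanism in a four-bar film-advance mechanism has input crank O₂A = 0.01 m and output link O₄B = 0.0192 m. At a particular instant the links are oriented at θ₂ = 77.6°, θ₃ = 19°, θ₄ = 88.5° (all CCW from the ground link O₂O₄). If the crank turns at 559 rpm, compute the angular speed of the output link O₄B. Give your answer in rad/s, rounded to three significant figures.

27.8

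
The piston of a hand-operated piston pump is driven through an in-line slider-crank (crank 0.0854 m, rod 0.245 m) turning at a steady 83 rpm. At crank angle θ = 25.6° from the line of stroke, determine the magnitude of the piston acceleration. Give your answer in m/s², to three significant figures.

7.29

ω = 2π·83/60 = 8.692 rad/s
x(θ) = r cosθ + √(L² − r² sin²θ); with ω constant, a = ω²·d²x/dθ².
d²x/dθ² = −r cosθ − r²(cos2θ)/√u − r⁴ sin²2θ/(4u^{3/2}),  u = L² − r² sin²θ = 0.0586634 m².
Substituting r = 0.0854 m, L = 0.245 m, θ = 25.6°: d²x/dθ² = -0.096453 m.
a = ω²·d²x/dθ² = (8.692)²·(-0.096453) = -7.2867 m/s²;  |a| = 7.2867 m/s².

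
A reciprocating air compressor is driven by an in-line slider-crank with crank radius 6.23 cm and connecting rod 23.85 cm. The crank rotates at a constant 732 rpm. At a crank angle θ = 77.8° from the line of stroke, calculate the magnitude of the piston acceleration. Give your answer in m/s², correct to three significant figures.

12.4

ω = 2π·732/60 = 76.65 rad/s
x(θ) = r cosθ + √(L² − r² sin²θ); with ω constant, a = ω²·d²x/dθ².
d²x/dθ² = −r cosθ − r²(cos2θ)/√u − r⁴ sin²2θ/(4u^{3/2}),  u = L² − r² sin²θ = 0.0531743 m².
Substituting r = 0.0623 m, L = 0.2385 m, θ = 77.8°: d²x/dθ² = +0.0021103 m.
a = ω²·d²x/dθ² = (76.65)²·(+0.0021103) = +12.4 m/s²;  |a| = 12.4 m/s².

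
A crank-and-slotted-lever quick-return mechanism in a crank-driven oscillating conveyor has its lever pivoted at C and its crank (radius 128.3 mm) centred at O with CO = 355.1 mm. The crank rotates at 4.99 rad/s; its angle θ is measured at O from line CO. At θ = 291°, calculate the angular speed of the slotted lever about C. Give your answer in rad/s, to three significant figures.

ω = 4.99 rad/s
Crank pin A relative to C: A = (d + r cosθ, r sinθ); lever angle φ = atan2(r sinθ, d + r cosθ).
Differentiating tanφ: φ̇ = rω(d cosθ + r)/(d² + r² + 2dr cosθ).
d² + r² + 2dr cosθ = |CA|² = 0.175211 m²;  d cosθ + r = +0.25556 m.
|ω_lever| = |0.1283·4.99·+0.25556| / 0.175211 = 0.9338 rad/s.

0.934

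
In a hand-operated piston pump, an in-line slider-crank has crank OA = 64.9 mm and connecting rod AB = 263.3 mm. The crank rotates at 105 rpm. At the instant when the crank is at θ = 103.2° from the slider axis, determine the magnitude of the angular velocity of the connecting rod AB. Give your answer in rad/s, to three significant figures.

0.638

ω = 11 rad/s (converted from 105 rpm).
The rod makes angle φ with the slider axis where L sinφ = r sinθ; differentiating, L cosφ·φ̇ = r ω cosθ.
L cosφ = √(L² − r² sin²θ) = 0.25561 m.
|ω_rod| = r ω |cosθ| / √(L² − r² sin²θ) = 0.0649·11·0.22835/0.25561 = 0.63752 rad/s.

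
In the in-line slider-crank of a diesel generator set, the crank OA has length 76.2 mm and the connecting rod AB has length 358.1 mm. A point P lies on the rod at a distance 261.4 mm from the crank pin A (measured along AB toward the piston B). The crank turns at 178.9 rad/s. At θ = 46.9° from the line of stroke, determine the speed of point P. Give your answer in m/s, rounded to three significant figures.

11.3

ω = 178.9 rad/s.  Crank-pin speed |V_A| = rω = 13.632 m/s, perpendicular to OA.
Rod angle: sinφ = −(r/L) sinθ ⇒ φ = -8.938°; ω_rod = −rω cosθ/√(L²−r²sin²θ) = -26.331 rad/s.
V_P = V_A + ω_rod × AP, with AP = 0.2614 m along the rod.
Components: V_Px = −rω sinθ − a·ω_rod·sinφ = -11.023 m/s;  V_Py = rω cosθ + a·ω_rod·cosφ = +2.5153 m/s.
|V_P| = √(V_Px² + V_Py²) = 11.306 m/s.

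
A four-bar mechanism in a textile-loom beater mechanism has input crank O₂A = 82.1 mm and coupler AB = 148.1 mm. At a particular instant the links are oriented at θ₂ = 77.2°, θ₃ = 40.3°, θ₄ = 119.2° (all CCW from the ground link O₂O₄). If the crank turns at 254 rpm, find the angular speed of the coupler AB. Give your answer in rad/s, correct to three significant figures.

10.1

ω₂ = 26.6 rad/s (from 254 rpm).
Differentiating the loop-closure r₂e^{iθ₂}+r₃e^{iθ₃}=r₁+r₄e^{iθ₄} gives r₂ω₂e^{iθ₂}+r₃ω₃e^{iθ₃}=r₄ω₄e^{iθ₄}.
Eliminating the other unknown: ω₃ = r₂ω₂ sin(θ₄−θ₂) / [r₃ sin(θ₃−θ₄)].
Numerator sine = +0.66913; denominator sine = -0.98129.
Result = 0.0821·26.6·(+0.66913) / (0.1481·(-0.98129)) = -10.055 rad/s; magnitude 10.055 rad/s.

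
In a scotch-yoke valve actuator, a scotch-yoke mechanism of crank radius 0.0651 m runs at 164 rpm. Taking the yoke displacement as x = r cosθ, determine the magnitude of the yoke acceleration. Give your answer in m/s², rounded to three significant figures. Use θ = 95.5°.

1.84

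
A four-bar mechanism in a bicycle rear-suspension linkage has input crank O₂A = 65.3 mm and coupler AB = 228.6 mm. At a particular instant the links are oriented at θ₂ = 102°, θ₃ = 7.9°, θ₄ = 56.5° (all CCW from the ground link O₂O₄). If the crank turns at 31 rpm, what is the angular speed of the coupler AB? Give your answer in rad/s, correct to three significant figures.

0.882

ω₂ = 3.246 rad/s (from 31 rpm).
Differentiating the loop-closure r₂e^{iθ₂}+r₃e^{iθ₃}=r₁+r₄e^{iθ₄} gives r₂ω₂e^{iθ₂}+r₃ω₃e^{iθ₃}=r₄ω₄e^{iθ₄}.
Eliminating the other unknown: ω₃ = r₂ω₂ sin(θ₄−θ₂) / [r₃ sin(θ₃−θ₄)].
Numerator sine = -0.71325; denominator sine = -0.75011.
Result = 0.0653·3.246·(-0.71325) / (0.2286·(-0.75011)) = +0.88175 rad/s; magnitude 0.88175 rad/s.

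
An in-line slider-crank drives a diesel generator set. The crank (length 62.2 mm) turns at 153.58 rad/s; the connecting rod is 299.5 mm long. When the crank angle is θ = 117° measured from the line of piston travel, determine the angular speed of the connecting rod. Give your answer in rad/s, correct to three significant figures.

14.7

ω = 153.6 rad/s
The rod makes angle φ with the slider axis where L sinφ = r sinθ; differentiating, L cosφ·φ̇ = r ω cosθ.
L cosφ = √(L² − r² sin²θ) = 0.29433 m.
|ω_rod| = r ω |cosθ| / √(L² − r² sin²θ) = 0.0622·153.6·0.45399/0.29433 = 14.735 rad/s.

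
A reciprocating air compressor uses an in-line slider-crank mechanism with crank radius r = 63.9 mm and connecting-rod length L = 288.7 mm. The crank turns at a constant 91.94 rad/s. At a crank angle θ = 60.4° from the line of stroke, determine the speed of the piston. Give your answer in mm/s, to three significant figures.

5680

ω = 91.94 rad/s
For an in-line slider-crank, x = r cosθ + √(L² − r² sin²θ), so v = −rω sinθ·[1 + r cosθ/√(L² − r² sin²θ)].
With r = 0.0639 m, L = 0.2887 m, θ = 60.4°: √(L² − r² sin²θ) = 0.2833 m.
v = −0.0639·91.94·0.86949·[1 + 0.0639·0.49394/0.2833] = -5.6774 m/s.
|v| = 5.6774 m/s = 5677.4 mm/s.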